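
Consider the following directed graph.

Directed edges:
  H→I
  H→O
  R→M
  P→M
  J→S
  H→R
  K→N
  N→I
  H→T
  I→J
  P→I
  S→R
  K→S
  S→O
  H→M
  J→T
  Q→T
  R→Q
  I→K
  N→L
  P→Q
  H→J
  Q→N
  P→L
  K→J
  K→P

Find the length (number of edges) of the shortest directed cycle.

3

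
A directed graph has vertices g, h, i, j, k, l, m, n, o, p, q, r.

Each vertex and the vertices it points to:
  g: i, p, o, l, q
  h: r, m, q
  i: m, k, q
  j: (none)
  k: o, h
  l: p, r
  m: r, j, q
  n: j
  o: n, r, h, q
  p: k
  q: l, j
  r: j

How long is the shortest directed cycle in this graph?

For each vertex v, BFS finds the shortest path from v back to v.
The shortest such closed walk is o → q → l → p → k → o, length 5.

5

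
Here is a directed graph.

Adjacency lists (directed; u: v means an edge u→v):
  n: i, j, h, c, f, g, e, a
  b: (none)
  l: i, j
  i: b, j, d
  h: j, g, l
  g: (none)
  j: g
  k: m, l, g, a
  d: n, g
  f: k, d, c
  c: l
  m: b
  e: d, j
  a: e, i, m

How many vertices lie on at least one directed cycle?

10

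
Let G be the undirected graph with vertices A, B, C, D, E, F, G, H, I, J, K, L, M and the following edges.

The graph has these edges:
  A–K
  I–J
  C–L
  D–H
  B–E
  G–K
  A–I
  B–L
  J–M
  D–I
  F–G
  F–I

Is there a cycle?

DFS, tracking each vertex's parent; an edge to a visited non-parent vertex closes a cycle.
Start from M:
visit M (parent –)
  visit J (parent M)
    J–M: parent, skip
    visit I (parent J)
      visit D (parent I)
        D–I: parent, skip
        visit H (parent D)
          H–D: parent, skip
      visit F (parent I)
        visit G (parent F)
          G–F: parent, skip
          visit K (parent G)
            visit A (parent K)
              A–I: I visited and ≠ parent → cycle
Cycle: I – F – G – K – A – I.

Yes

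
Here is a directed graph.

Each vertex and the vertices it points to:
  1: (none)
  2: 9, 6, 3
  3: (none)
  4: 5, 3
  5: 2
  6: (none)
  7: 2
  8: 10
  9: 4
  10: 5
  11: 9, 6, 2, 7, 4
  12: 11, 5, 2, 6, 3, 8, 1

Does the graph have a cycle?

DFS with white/gray/black marking, starting from 4:
4 gray
  5 gray
    2 gray
      9 gray
        9→4: 4 is gray → back edge
Back edge found, so a cycle exists: 4 → 5 → 2 → 9 → 4.

Yes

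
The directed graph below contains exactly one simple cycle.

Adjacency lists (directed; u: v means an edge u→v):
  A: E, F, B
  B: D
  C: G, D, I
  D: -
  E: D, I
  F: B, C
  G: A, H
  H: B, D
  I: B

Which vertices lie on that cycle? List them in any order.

DFS with gray/black marking from F:
F gray
  B gray
    D gray
    D black
  B black
  C gray
    G gray
      A gray
        E gray
          E→D: D black — skip
          I gray
            I→B: B black — skip
          I black
        E black
        A→F: F is gray → back edge
Back edge closes the cycle F → C → G → A → F; its vertices are {A, C, F, G}.

A, C, F, G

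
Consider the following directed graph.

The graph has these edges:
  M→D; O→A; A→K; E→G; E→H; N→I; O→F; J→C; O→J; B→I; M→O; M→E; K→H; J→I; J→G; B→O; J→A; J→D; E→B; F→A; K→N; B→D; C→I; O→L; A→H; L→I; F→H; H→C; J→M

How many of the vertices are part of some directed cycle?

A vertex is on a directed cycle iff it belongs to a strongly connected component of size ≥ 2 (or has a self-loop).
The vertices on cycles are {B, E, J, M, O} — 5 in total.

5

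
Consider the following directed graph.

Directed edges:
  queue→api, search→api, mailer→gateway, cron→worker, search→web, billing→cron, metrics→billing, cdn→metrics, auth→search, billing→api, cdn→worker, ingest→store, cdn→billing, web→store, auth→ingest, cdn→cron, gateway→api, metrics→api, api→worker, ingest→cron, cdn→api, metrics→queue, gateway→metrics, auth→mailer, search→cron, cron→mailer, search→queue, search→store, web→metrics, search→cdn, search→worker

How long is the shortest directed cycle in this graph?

5

For each vertex v, BFS finds the shortest path from v back to v.
The shortest such closed walk is mailer → gateway → metrics → billing → cron → mailer, length 5.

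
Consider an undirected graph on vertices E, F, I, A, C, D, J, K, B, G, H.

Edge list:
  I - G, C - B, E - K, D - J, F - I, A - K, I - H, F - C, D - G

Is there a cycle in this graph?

No

DFS, tracking each vertex's parent; an edge to a visited non-parent vertex closes a cycle.
Start from A:
visit A (parent –)
  visit K (parent A)
    visit E (parent K)
      E–K: parent, skip
    K–A: parent, skip
visit F (parent –)
  visit C (parent F)
    C–F: parent, skip
    visit B (parent C)
      B–C: parent, skip
  visit I (parent F)
    visit G (parent I)
      visit D (parent G)
        visit J (parent D)
          J–D: parent, skip
        D–G: parent, skip
      G–I: parent, skip
    visit H (parent I)
      H–I: parent, skip
    I–F: parent, skip
No non-parent visited neighbor found — the graph is a forest.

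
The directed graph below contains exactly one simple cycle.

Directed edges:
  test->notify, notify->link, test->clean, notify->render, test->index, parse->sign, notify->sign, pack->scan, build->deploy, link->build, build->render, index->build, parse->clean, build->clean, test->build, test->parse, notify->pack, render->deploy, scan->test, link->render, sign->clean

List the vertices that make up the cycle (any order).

pack, scan, test, notify

DFS with gray/black marking from test:
test gray
  notify gray
    render gray
      deploy gray
      deploy black
    render black
    link gray
      link→render: render black — skip
      build gray
        build→render: render black — skip
        clean gray
        clean black
        build→deploy: deploy black — skip
      build black
    link black
    sign gray
      sign→clean: clean black — skip
    sign black
    pack gray
      scan gray
        scan→test: test is gray → back edge
Back edge closes the cycle test → notify → pack → scan → test; its vertices are {pack, scan, test, notify}.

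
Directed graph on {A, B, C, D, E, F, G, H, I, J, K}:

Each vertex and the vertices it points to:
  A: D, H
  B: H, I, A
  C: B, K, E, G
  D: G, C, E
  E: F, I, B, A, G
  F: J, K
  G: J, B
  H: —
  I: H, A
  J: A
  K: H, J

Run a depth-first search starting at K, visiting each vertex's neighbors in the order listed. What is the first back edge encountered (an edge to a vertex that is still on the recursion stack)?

G->J

DFS from K (visiting each vertex's neighbors in the order listed); mark gray on enter, black on exit:
K gray
  H gray
  H black
  J gray
    A gray
      D gray
        G gray
          G→J: J is gray → back edge
First back edge: G → J.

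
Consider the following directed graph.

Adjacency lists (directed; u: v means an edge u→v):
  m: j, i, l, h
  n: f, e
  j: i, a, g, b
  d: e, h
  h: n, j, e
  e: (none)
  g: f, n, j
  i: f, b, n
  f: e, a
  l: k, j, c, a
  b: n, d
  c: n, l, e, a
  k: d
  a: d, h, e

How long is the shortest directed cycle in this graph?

For each vertex v, BFS finds the shortest path from v back to v.
The shortest such closed walk is l → c → l, length 2.

2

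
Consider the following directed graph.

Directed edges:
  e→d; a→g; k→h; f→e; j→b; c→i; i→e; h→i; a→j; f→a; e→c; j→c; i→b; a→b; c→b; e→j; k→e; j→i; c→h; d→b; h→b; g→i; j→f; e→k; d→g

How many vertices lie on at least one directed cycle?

A vertex is on a directed cycle iff it belongs to a strongly connected component of size ≥ 2 (or has a self-loop).
The vertices on cycles are {a, c, d, e, f, g, h, i, j, k} — 10 in total.

10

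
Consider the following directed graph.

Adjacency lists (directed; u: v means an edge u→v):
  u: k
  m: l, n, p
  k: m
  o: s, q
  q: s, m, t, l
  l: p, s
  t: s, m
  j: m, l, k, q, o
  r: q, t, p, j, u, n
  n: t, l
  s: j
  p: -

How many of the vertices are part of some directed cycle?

9

A vertex is on a directed cycle iff it belongs to a strongly connected component of size ≥ 2 (or has a self-loop).
The vertices on cycles are {j, k, l, m, n, o, q, s, t} — 9 in total.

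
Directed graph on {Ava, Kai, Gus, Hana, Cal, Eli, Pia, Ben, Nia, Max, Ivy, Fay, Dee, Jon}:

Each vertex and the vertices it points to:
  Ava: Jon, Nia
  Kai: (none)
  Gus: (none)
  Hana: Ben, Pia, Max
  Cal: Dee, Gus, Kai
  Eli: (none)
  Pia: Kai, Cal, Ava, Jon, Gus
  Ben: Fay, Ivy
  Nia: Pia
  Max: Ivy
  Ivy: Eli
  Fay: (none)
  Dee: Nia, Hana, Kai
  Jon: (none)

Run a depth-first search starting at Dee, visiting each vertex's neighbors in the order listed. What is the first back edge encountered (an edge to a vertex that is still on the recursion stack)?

Cal→Dee

DFS from Dee (visiting each vertex's neighbors in the order listed); mark gray on enter, black on exit:
Dee gray
  Nia gray
    Pia gray
      Kai gray
      Kai black
      Cal gray
        Cal→Dee: Dee is gray → back edge
First back edge: Cal → Dee.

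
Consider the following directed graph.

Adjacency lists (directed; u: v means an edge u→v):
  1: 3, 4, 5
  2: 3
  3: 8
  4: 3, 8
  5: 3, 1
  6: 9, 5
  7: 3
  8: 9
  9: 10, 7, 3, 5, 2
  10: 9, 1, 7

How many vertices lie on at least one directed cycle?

A vertex is on a directed cycle iff it belongs to a strongly connected component of size ≥ 2 (or has a self-loop).
The vertices on cycles are {1, 2, 3, 4, 5, 7, 8, 9, 10} — 9 in total.

9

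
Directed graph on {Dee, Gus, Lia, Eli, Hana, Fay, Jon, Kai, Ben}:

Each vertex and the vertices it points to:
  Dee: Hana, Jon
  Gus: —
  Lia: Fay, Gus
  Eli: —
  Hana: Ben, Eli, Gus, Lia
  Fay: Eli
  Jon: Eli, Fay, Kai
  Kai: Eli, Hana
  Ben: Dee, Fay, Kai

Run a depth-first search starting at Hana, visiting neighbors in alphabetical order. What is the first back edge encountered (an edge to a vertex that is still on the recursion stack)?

Dee→Hana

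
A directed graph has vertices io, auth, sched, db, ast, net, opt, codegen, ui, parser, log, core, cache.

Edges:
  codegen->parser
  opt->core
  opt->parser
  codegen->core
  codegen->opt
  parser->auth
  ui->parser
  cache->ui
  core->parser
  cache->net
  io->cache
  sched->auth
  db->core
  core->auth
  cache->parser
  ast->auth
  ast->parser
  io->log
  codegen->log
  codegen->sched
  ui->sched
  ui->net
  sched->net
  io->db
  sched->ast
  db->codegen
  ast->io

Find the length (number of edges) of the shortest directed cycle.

For each vertex v, BFS finds the shortest path from v back to v.
The shortest such closed walk is io → cache → ui → sched → ast → io, length 5.

5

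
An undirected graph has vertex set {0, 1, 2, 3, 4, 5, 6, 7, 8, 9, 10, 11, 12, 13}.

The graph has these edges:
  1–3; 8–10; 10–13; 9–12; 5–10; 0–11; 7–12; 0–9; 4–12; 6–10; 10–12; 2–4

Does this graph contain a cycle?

No

DFS, tracking each vertex's parent; an edge to a visited non-parent vertex closes a cycle.
Start from 13:
visit 13 (parent –)
  visit 10 (parent 13)
    10–13: parent, skip
    visit 5 (parent 10)
      5–10: parent, skip
    visit 8 (parent 10)
      8–10: parent, skip
    visit 6 (parent 10)
      6–10: parent, skip
    visit 12 (parent 10)
      visit 4 (parent 12)
        visit 2 (parent 4)
          2–4: parent, skip
        4–12: parent, skip
      visit 7 (parent 12)
        7–12: parent, skip
      12–10: parent, skip
      visit 9 (parent 12)
        9–12: parent, skip
        visit 0 (parent 9)
          0–9: parent, skip
          visit 11 (parent 0)
            11–0: parent, skip
visit 1 (parent –)
  visit 3 (parent 1)
    3–1: parent, skip
No non-parent visited neighbor found — the graph is a forest.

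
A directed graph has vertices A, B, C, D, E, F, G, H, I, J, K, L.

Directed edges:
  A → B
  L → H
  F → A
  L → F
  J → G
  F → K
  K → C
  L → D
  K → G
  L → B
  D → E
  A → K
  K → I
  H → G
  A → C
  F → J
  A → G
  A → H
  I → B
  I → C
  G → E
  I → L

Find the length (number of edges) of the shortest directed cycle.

4

For each vertex v, BFS finds the shortest path from v back to v.
The shortest such closed walk is K → I → L → F → K, length 4.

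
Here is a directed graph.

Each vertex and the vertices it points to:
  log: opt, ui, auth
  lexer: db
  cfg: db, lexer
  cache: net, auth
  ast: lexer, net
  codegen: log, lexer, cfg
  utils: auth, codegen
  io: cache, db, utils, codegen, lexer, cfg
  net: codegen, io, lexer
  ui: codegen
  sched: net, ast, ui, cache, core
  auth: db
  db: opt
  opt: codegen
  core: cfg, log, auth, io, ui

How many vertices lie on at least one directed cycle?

A vertex is on a directed cycle iff it belongs to a strongly connected component of size ≥ 2 (or has a self-loop).
The vertices on cycles are {db, io, ui, cfg, log, net, opt, auth, cache, lexer, codegen} — 11 in total.

11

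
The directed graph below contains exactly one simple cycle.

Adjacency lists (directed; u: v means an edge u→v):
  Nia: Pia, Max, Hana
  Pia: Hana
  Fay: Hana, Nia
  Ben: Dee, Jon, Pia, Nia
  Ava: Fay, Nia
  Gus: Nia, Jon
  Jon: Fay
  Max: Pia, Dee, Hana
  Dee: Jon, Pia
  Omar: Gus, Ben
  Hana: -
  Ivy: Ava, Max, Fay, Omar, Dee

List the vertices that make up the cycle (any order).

Dee, Fay, Jon, Max, Nia

DFS with gray/black marking from Dee:
Dee gray
  Jon gray
    Fay gray
      Hana gray
      Hana black
      Nia gray
        Pia gray
          Pia→Hana: Hana black — skip
        Pia black
        Max gray
          Max→Pia: Pia black — skip
          Max→Dee: Dee is gray → back edge
Back edge closes the cycle Dee → Jon → Fay → Nia → Max → Dee; its vertices are {Dee, Fay, Jon, Max, Nia}.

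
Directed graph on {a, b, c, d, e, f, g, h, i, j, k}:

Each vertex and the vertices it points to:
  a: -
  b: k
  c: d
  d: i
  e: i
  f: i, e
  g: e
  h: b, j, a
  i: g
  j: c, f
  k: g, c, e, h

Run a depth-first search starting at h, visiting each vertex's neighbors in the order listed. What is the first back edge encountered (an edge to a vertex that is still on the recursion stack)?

i→g

DFS from h (visiting each vertex's neighbors in the order listed); mark gray on enter, black on exit:
h gray
  b gray
    k gray
      g gray
        e gray
          i gray
            i→g: g is gray → back edge
First back edge: i → g.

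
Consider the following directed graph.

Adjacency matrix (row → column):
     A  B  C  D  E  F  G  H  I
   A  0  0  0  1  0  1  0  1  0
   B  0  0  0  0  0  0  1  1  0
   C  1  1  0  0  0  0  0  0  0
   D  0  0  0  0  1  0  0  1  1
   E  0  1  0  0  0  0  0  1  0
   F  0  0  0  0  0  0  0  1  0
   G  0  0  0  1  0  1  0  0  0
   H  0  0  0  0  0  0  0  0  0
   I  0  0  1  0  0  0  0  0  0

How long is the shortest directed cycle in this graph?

For each vertex v, BFS finds the shortest path from v back to v.
The shortest such closed walk is I → C → A → D → I, length 4.

4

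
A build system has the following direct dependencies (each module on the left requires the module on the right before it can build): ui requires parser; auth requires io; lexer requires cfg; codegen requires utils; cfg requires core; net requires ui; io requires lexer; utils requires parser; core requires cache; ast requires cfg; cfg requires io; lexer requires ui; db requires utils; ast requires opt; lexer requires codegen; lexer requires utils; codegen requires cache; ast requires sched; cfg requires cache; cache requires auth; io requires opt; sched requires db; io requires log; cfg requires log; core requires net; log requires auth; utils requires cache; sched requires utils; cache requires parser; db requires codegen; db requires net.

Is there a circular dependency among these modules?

Yes

DFS with white/gray/black marking, starting from log:
log gray
  auth gray
    io gray
      lexer gray
        codegen gray
          cache gray
            parser gray
            parser black
            cache→auth: auth is gray → back edge
Back edge found, so a cycle exists: auth → io → lexer → codegen → cache → auth.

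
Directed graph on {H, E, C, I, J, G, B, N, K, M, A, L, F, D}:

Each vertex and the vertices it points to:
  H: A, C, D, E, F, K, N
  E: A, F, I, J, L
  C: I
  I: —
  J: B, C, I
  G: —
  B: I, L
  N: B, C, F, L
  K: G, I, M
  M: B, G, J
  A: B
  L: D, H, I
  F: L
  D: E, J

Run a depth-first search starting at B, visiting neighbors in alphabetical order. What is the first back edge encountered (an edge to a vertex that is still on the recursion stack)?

A→B

DFS from B (visiting neighbors in alphabetical order); mark gray on enter, black on exit:
B gray
  I gray
  I black
  L gray
    D gray
      E gray
        A gray
          A→B: B is gray → back edge
First back edge: A → B.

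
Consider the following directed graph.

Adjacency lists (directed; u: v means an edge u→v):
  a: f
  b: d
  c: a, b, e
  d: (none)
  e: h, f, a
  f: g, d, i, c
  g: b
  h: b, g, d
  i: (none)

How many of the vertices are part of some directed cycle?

A vertex is on a directed cycle iff it belongs to a strongly connected component of size ≥ 2 (or has a self-loop).
The vertices on cycles are {a, c, e, f} — 4 in total.

4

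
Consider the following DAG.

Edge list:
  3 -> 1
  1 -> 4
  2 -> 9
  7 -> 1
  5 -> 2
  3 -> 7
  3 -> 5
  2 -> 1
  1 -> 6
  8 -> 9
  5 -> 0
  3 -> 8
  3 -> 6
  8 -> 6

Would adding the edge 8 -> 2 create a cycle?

No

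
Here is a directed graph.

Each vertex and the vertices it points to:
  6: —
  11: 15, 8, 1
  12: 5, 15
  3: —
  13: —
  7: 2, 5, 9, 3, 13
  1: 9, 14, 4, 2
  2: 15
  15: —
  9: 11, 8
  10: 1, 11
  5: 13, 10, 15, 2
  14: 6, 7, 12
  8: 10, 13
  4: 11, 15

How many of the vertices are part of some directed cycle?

A vertex is on a directed cycle iff it belongs to a strongly connected component of size ≥ 2 (or has a self-loop).
The vertices on cycles are {1, 4, 5, 7, 8, 9, 10, 11, 12, 14} — 10 in total.

10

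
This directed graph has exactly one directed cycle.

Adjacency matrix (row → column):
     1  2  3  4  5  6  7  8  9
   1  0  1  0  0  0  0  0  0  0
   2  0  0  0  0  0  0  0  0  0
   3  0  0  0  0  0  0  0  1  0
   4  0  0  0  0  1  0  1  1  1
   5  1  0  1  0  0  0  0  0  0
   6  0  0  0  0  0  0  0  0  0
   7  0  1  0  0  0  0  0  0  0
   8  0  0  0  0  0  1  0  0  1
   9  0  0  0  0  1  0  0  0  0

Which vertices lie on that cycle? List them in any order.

DFS with gray/black marking from 5:
5 gray
  1 gray
    2 gray
    2 black
  1 black
  3 gray
    8 gray
      6 gray
      6 black
      9 gray
        9→5: 5 is gray → back edge
Back edge closes the cycle 5 → 3 → 8 → 9 → 5; its vertices are {3, 5, 8, 9}.

3, 5, 8, 9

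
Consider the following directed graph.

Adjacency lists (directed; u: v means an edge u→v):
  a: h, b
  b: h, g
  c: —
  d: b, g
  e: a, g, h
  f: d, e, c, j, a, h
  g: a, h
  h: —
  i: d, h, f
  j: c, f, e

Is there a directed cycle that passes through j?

Yes

j is on a cycle iff j can reach itself via ≥1 edge.
j → f → j — yes.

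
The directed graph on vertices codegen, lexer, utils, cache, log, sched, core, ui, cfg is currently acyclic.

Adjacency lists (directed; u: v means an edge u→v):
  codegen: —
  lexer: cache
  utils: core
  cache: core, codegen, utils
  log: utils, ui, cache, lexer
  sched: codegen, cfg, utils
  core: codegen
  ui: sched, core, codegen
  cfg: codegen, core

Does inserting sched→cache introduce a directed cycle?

No

Adding sched→cache creates a cycle iff cache can already reach sched.
Explore from cache: no path reaches sched. The graph stays acyclic.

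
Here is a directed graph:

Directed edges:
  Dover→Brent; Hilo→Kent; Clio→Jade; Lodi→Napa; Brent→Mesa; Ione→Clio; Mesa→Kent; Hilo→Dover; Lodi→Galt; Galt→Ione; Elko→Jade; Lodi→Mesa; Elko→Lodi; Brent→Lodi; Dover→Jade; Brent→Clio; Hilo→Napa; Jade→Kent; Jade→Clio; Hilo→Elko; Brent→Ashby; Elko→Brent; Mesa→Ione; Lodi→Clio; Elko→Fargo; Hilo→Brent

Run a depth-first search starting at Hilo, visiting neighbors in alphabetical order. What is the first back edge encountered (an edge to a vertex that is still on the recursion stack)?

DFS from Hilo (visiting neighbors in alphabetical order); mark gray on enter, black on exit:
Hilo gray
  Brent gray
    Ashby gray
    Ashby black
    Clio gray
      Jade gray
        Jade→Clio: Clio is gray → back edge
First back edge: Jade → Clio.

Jade->Clio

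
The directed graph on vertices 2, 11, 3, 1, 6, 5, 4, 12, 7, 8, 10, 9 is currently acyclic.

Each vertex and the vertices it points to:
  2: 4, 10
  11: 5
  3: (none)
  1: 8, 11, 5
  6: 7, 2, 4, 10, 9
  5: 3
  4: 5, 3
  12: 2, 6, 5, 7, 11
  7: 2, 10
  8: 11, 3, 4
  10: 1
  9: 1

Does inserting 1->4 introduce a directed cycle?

Adding 1→4 creates a cycle iff 4 can already reach 1.
Explore from 4: no path reaches 1. The graph stays acyclic.

No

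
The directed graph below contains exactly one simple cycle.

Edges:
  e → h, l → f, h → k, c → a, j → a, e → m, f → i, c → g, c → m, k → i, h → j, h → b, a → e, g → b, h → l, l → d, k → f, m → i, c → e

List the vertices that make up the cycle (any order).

DFS with gray/black marking from e:
e gray
  m gray
    i gray
    i black
  m black
  h gray
    l gray
      d gray
      d black
      f gray
        f→i: i black — skip
      f black
    l black
    j gray
      a gray
        a→e: e is gray → back edge
Back edge closes the cycle e → h → j → a → e; its vertices are {a, e, h, j}.

a, e, h, j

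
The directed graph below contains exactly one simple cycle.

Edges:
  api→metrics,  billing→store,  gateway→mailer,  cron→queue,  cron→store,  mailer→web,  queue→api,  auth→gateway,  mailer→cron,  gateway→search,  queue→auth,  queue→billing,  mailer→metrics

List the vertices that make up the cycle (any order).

DFS with gray/black marking from cron:
cron gray
  store gray
  store black
  queue gray
    auth gray
      gateway gray
        mailer gray
          web gray
          web black
          metrics gray
          metrics black
          mailer→cron: cron is gray → back edge
Back edge closes the cycle cron → queue → auth → gateway → mailer → cron; its vertices are {auth, cron, queue, mailer, gateway}.

auth, cron, queue, mailer, gateway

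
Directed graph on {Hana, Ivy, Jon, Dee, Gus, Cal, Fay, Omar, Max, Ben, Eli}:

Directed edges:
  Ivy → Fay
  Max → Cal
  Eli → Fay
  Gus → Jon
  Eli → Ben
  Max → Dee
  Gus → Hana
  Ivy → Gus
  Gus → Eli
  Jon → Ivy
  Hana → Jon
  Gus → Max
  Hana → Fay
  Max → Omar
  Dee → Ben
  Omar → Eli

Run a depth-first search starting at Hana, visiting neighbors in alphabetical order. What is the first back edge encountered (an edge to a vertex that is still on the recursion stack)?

DFS from Hana (visiting neighbors in alphabetical order); mark gray on enter, black on exit:
Hana gray
  Fay gray
  Fay black
  Jon gray
    Ivy gray
      Ivy→Fay: Fay black — skip
      Gus gray
        Eli gray
          Ben gray
          Ben black
          Eli→Fay: Fay black — skip
        Eli black
        Gus→Hana: Hana is gray → back edge
First back edge: Gus → Hana.

Gus→Hana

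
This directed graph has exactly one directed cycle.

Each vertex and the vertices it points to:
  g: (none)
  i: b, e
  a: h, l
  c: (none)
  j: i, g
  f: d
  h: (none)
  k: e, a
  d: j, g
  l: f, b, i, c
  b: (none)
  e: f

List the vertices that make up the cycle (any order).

d, e, f, i, j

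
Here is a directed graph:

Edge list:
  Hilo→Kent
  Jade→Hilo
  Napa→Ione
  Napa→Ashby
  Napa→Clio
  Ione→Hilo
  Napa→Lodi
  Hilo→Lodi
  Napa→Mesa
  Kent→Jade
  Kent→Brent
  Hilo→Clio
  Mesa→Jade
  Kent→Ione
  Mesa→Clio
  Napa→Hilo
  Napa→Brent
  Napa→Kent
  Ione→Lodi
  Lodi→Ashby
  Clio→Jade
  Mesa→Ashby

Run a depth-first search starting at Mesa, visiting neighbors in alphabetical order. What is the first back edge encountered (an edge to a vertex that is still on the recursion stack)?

DFS from Mesa (visiting neighbors in alphabetical order); mark gray on enter, black on exit:
Mesa gray
  Ashby gray
  Ashby black
  Clio gray
    Jade gray
      Hilo gray
        Hilo→Clio: Clio is gray → back edge
First back edge: Hilo → Clio.

Hilo→Clio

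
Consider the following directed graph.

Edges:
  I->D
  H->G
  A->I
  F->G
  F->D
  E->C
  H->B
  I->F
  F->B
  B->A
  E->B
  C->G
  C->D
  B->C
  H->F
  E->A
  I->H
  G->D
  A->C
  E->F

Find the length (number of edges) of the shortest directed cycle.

For each vertex v, BFS finds the shortest path from v back to v.
The shortest such closed walk is B → A → I → H → B, length 4.

4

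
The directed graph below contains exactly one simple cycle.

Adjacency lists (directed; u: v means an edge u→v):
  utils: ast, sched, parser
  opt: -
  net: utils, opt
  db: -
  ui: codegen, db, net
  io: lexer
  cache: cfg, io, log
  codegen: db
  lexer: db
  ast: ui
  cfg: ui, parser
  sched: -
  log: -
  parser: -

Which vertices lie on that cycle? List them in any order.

ui, ast, net, utils

DFS with gray/black marking from ui:
ui gray
  codegen gray
    db gray
    db black
  codegen black
  ui→db: db black — skip
  net gray
    utils gray
      ast gray
        ast→ui: ui is gray → back edge
Back edge closes the cycle ui → net → utils → ast → ui; its vertices are {ui, ast, net, utils}.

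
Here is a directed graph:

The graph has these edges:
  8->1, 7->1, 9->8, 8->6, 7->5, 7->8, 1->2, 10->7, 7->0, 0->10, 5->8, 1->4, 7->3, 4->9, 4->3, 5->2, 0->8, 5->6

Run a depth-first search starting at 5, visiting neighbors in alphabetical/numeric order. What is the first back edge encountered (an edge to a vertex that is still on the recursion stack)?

9→8

DFS from 5 (visiting neighbors in alphabetical/numeric order); mark gray on enter, black on exit:
5 gray
  2 gray
  2 black
  6 gray
  6 black
  8 gray
    1 gray
      1→2: 2 black — skip
      4 gray
        3 gray
        3 black
        9 gray
          9→8: 8 is gray → back edge
First back edge: 9 → 8.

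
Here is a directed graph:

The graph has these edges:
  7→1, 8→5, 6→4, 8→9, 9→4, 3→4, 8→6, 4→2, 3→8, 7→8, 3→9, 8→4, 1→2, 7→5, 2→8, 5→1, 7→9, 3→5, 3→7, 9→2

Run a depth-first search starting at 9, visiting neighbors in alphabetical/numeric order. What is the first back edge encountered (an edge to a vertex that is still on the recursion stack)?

DFS from 9 (visiting neighbors in alphabetical/numeric order); mark gray on enter, black on exit:
9 gray
  2 gray
    8 gray
      4 gray
        4→2: 2 is gray → back edge
First back edge: 4 → 2.

4→2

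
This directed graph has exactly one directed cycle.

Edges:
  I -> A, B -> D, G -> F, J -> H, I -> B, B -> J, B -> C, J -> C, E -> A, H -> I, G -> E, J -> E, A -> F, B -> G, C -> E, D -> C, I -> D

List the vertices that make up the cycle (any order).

B, H, I, J

DFS with gray/black marking from H:
H gray
  I gray
    B gray
      D gray
        C gray
          E gray
            A gray
              F gray
              F black
            A black
          E black
        C black
      D black
      B→C: C black — skip
      J gray
        J→E: E black — skip
        J→C: C black — skip
        J→H: H is gray → back edge
Back edge closes the cycle H → I → B → J → H; its vertices are {B, H, I, J}.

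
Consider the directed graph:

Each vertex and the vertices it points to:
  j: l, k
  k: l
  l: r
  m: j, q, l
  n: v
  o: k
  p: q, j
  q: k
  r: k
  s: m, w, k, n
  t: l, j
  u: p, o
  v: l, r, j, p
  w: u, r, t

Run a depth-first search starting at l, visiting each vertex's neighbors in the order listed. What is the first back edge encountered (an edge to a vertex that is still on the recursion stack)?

k->l

DFS from l (visiting each vertex's neighbors in the order listed); mark gray on enter, black on exit:
l gray
  r gray
    k gray
      k→l: l is gray → back edge
First back edge: k → l.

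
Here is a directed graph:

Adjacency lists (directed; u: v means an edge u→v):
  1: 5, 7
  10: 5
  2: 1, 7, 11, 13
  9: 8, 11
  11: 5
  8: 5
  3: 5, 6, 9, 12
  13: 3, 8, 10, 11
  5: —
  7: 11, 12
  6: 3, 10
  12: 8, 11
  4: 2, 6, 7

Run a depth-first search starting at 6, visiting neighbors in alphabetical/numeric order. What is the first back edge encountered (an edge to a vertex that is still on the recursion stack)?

3->6

DFS from 6 (visiting neighbors in alphabetical/numeric order); mark gray on enter, black on exit:
6 gray
  3 gray
    5 gray
    5 black
    3→6: 6 is gray → back edge
First back edge: 3 → 6.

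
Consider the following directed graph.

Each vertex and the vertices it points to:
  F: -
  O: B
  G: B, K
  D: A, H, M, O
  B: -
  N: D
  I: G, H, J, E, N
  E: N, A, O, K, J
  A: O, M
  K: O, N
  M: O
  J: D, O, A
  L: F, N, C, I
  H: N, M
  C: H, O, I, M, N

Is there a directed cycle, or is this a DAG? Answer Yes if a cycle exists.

DFS with white/gray/black marking, starting from I:
I gray
  G gray
    B gray
    B black
    K gray
      O gray
        O→B: B black — skip
      O black
      N gray
        D gray
          A gray
            A→O: O black — skip
            M gray
              M→O: O black — skip
            M black
          A black
          H gray
            H→N: N is gray → back edge
Back edge found, so a cycle exists: N → D → H → N.

Yes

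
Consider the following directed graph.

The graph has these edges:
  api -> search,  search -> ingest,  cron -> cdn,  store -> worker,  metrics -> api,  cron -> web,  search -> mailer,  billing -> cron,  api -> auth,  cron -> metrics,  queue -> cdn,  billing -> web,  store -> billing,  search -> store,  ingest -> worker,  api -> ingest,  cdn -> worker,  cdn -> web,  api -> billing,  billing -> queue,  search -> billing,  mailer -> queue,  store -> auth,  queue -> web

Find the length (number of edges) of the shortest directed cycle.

4

For each vertex v, BFS finds the shortest path from v back to v.
The shortest such closed walk is api → billing → cron → metrics → api, length 4.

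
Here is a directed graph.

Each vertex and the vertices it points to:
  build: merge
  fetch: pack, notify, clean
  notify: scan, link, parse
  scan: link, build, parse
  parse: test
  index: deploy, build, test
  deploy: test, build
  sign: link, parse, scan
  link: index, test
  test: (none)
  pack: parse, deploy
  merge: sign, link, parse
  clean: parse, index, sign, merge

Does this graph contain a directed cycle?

DFS with white/gray/black marking, starting from merge:
merge gray
  sign gray
    link gray
      index gray
        deploy gray
          test gray
          test black
          build gray
            build→merge: merge is gray → back edge
Back edge found, so a cycle exists: merge → sign → link → index → deploy → build → merge.

Yes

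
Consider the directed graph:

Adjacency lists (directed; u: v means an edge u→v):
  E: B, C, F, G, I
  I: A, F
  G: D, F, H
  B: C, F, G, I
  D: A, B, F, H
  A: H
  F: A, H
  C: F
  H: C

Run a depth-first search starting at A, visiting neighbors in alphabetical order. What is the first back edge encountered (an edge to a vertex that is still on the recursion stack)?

F→A

DFS from A (visiting neighbors in alphabetical order); mark gray on enter, black on exit:
A gray
  H gray
    C gray
      F gray
        F→A: A is gray → back edge
First back edge: F → A.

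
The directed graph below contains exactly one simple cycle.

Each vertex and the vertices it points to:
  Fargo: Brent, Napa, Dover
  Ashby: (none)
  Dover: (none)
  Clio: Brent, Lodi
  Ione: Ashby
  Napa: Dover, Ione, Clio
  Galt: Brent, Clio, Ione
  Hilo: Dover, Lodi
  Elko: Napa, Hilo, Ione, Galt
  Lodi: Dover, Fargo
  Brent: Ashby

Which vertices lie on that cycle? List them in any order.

Clio, Lodi, Napa, Fargo

DFS with gray/black marking from Napa:
Napa gray
  Dover gray
  Dover black
  Ione gray
    Ashby gray
    Ashby black
  Ione black
  Clio gray
    Brent gray
      Brent→Ashby: Ashby black — skip
    Brent black
    Lodi gray
      Lodi→Dover: Dover black — skip
      Fargo gray
        Fargo→Brent: Brent black — skip
        Fargo→Napa: Napa is gray → back edge
Back edge closes the cycle Napa → Clio → Lodi → Fargo → Napa; its vertices are {Clio, Lodi, Napa, Fargo}.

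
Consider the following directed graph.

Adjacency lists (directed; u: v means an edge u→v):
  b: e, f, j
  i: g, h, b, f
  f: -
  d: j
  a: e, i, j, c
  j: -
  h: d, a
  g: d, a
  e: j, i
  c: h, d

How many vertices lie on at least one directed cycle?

A vertex is on a directed cycle iff it belongs to a strongly connected component of size ≥ 2 (or has a self-loop).
The vertices on cycles are {a, b, c, e, g, h, i} — 7 in total.

7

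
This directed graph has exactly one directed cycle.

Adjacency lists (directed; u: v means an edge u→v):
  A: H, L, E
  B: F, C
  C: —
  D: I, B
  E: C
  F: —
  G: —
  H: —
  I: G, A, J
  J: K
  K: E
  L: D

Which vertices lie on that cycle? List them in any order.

A, D, I, L

DFS with gray/black marking from L:
L gray
  D gray
    I gray
      G gray
      G black
      A gray
        H gray
        H black
        A→L: L is gray → back edge
Back edge closes the cycle L → D → I → A → L; its vertices are {A, D, I, L}.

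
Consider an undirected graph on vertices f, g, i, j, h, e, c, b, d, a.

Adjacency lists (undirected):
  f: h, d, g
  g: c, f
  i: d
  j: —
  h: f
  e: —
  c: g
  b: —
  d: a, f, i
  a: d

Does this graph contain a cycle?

No

DFS, tracking each vertex's parent; an edge to a visited non-parent vertex closes a cycle.
Start from j:
visit j (parent –)
visit f (parent –)
  visit h (parent f)
    h–f: parent, skip
  visit d (parent f)
    visit a (parent d)
      a–d: parent, skip
    d–f: parent, skip
    visit i (parent d)
      i–d: parent, skip
  visit g (parent f)
    visit c (parent g)
      c–g: parent, skip
    g–f: parent, skip
visit e (parent –)
visit b (parent –)
No non-parent visited neighbor found — the graph is a forest.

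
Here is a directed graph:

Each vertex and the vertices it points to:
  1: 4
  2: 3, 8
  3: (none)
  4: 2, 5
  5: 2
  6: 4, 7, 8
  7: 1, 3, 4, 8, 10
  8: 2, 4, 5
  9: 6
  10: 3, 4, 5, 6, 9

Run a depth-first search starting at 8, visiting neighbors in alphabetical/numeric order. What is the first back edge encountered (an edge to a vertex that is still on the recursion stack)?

DFS from 8 (visiting neighbors in alphabetical/numeric order); mark gray on enter, black on exit:
8 gray
  2 gray
    3 gray
    3 black
    2→8: 8 is gray → back edge
First back edge: 2 → 8.

2→8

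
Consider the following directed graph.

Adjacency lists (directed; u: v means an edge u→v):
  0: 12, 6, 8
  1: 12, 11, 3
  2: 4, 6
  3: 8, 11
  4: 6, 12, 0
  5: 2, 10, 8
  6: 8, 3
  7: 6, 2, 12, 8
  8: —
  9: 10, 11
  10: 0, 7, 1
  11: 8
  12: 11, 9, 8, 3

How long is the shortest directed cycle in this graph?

4

For each vertex v, BFS finds the shortest path from v back to v.
The shortest such closed walk is 10 → 7 → 12 → 9 → 10, length 4.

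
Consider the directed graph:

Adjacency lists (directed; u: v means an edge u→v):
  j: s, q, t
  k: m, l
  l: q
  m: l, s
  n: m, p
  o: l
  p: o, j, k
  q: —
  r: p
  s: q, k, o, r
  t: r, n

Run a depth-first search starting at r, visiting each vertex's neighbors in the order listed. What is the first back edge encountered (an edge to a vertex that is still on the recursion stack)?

DFS from r (visiting each vertex's neighbors in the order listed); mark gray on enter, black on exit:
r gray
  p gray
    o gray
      l gray
        q gray
        q black
      l black
    o black
    j gray
      s gray
        s→q: q black — skip
        k gray
          m gray
            m→l: l black — skip
            m→s: s is gray → back edge
First back edge: m → s.

m->s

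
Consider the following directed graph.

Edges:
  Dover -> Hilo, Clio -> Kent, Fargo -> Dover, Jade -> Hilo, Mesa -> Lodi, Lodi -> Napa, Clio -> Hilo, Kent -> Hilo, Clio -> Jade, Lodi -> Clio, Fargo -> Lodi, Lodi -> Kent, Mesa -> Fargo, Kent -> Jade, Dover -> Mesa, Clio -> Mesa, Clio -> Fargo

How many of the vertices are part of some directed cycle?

A vertex is on a directed cycle iff it belongs to a strongly connected component of size ≥ 2 (or has a self-loop).
The vertices on cycles are {Clio, Lodi, Mesa, Dover, Fargo} — 5 in total.

5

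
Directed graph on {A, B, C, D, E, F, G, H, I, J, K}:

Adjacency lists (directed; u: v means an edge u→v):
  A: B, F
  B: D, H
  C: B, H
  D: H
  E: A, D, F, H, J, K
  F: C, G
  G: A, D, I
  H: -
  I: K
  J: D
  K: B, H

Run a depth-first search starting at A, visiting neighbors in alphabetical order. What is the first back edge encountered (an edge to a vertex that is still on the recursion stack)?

G->A

DFS from A (visiting neighbors in alphabetical order); mark gray on enter, black on exit:
A gray
  B gray
    D gray
      H gray
      H black
    D black
    B→H: H black — skip
  B black
  F gray
    C gray
      C→B: B black — skip
      C→H: H black — skip
    C black
    G gray
      G→A: A is gray → back edge
First back edge: G → A.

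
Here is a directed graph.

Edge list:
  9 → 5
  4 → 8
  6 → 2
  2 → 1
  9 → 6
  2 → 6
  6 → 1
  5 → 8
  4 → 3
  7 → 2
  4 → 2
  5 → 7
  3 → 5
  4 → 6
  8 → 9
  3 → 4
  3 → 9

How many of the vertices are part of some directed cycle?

7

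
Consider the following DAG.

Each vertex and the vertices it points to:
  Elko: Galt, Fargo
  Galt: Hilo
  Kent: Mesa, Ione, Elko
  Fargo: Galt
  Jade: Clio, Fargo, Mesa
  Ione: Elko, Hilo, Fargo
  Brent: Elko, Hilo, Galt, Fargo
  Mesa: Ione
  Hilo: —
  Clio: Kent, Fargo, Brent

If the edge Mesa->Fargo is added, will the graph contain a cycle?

Adding Mesa→Fargo creates a cycle iff Fargo can already reach Mesa.
Explore from Fargo: no path reaches Mesa. The graph stays acyclic.

No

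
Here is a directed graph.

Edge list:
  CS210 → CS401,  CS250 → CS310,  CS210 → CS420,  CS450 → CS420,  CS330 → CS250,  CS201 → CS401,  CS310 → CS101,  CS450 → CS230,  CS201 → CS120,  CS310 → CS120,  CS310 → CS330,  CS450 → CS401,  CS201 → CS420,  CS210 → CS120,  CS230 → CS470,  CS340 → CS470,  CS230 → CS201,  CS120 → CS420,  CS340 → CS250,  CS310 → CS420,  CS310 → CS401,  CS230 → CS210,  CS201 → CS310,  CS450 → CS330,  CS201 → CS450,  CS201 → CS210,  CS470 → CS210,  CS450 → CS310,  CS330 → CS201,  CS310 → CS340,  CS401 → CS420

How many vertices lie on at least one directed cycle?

7

A vertex is on a directed cycle iff it belongs to a strongly connected component of size ≥ 2 (or has a self-loop).
The vertices on cycles are {CS201, CS230, CS250, CS310, CS330, CS340, CS450} — 7 in total.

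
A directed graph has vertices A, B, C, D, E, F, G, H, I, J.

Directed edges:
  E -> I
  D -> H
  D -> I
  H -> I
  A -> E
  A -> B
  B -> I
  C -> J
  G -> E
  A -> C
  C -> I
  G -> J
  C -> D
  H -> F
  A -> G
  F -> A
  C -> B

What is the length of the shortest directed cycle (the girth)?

5

For each vertex v, BFS finds the shortest path from v back to v.
The shortest such closed walk is A → C → D → H → F → A, length 5.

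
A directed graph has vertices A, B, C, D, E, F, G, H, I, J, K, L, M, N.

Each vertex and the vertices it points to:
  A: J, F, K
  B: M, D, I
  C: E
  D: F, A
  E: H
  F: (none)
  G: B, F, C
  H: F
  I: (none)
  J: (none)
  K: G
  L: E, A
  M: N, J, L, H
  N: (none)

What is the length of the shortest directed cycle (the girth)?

5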